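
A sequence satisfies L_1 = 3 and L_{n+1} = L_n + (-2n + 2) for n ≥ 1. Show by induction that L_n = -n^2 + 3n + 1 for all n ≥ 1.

Base case: L_1 = 3, and -1^2 + 3·1 + 1 = 3.
Assume L_k = -k^2 + 3k + 1.
Then L_{k+1} = L_k + (-2k + 2) = (-k^2 + 3k + 1) + (-2k + 2) = -k^2 + k + 3,
and -(k+1)^2 + 3·(k+1) + 1 = -k^2 + k + 3.
By induction, L_n = -n^2 + 3n + 1 for all n ≥ 1.

L_n = -n^2 + 3n + 1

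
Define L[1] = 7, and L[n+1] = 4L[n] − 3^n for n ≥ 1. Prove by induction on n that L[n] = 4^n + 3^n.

Base case: L[1] = 7, and 4^1 + 3^1 = 4 + 3 = 7.
Assume L[j] = 4^j + 3^j for some j ≥ 1.
Then L[j+1] = 4L[j] − 3^j = 4·(4^j + 3^j) − 3^j = 4^{j+1} + 4·3^j − 3^j = 4^{j+1} + 3·3^j = 4^{j+1} + 3^{j+1}.
By induction, L[n] = 4^n + 3^n for all n ≥ 1.

L[n] = 4^n + 3^n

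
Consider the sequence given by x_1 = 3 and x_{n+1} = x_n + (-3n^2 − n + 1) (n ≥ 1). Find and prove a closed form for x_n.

Claim: x_n = -n^3 + n^2 + n + 2.

Base case: x_1 = 3, and -1^3 + 1^2 + 1 + 2 = 3.
Assume x_r = -r^3 + r^2 + r + 2.
Then x_{r+1} = x_r + (-3r^2 − r + 1) = (-r^3 + r^2 + r + 2) + (-3r^2 − r + 1) = -r^3 − 2r^2 + 3,
and -(r+1)^3 + (r+1)^2 + (r+1) + 2 = -r^3 − 2r^2 + 3.
Hence x_n = -n^3 + n^2 + n + 2 for every n ≥ 1, by induction.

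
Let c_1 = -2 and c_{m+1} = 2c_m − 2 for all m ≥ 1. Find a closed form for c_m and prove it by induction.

Claim: c_m = -2^{m+1} + 2.

Base case: c_1 = -2, and -2^{1+1} + 2 = -4 + 2 = -2.
Assume c_r = -2^{r+1} + 2 for some r ≥ 1.
Then c_{r+1} = 2c_r − 2 = 2·(-2^{r+1} + 2) − 2 = -2^{r+2} + 4 − 2 = -2^{r+2} + 2.
Hence c_m = -2^{m+1} + 2 for every m ≥ 1, by induction.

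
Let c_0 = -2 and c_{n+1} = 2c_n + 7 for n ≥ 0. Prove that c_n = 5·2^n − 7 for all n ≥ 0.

Base case: c_0 = -2, and 5·2^0 − 7 = 5 − 7 = -2.
Assume c_j = 5·2^j − 7 for some j ≥ 0.
Then c_{j+1} = 2c_j + 7 = 2·(5·2^j − 7) + 7 = 10·2^j − 14 + 7 = 5·2^{j+1} − 7.
This completes the inductive step, so c_n = 5·2^n − 7 for all n ≥ 0.

c_n = 5·2^n − 7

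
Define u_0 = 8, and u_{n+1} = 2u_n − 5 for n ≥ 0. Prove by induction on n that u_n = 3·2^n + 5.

Base case: u_0 = 8, and 3·2^0 + 5 = 3 + 5 = 8.
Assume u_r = 3·2^r + 5 for some r ≥ 0.
Then u_{r+1} = 2u_r − 5 = 2·(3·2^r + 5) − 5 = 6·2^r + 10 − 5 = 3·2^{r+1} + 5.
Hence u_n = 3·2^n + 5 for every n ≥ 0, by induction.

u_n = 3·2^n + 5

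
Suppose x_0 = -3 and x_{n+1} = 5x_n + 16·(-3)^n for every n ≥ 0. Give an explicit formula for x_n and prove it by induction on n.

Claim: x_n = -5^n − 2·(-3)^n.

Base case: x_0 = -3, and -5^0 − 2·(-3)^0 = -1 − 2 = -3.
Assume x_j = -5^j − 2·(-3)^j for some j ≥ 0.
Then x_{j+1} = 5x_j + 16·(-3)^j = 5·(-5^j − 2·(-3)^j) + 16·(-3)^j = -5^{j+1} − 10·(-3)^j + 16·(-3)^j = -5^{j+1} + 6·(-3)^j = -5^{j+1} − 2·(-3)^{j+1}.
By induction, x_n = -5^n − 2·(-3)^n for all n ≥ 0.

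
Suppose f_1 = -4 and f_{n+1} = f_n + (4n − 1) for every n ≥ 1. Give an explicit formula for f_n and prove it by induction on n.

Claim: f_n = 2n^2 − 3n − 3.

Base case: f_1 = -4, and 2·1^2 − 3·1 − 3 = -4.
Assume f_m = 2m^2 − 3m − 3.
Then f_{m+1} = f_m + (4m − 1) = (2m^2 − 3m − 3) + (4m − 1) = 2m^2 + m − 4,
and 2·(m+1)^2 − 3·(m+1) − 3 = 2m^2 + m − 4.
Hence f_n = 2n^2 − 3n − 3 for every n ≥ 1, by induction.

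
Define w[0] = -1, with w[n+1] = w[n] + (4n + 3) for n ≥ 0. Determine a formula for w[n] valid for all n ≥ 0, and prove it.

Claim: w[n] = 2n^2 + n − 1.

Base case: w[0] = -1, and 2·0^2 + 0 − 1 = -1.
Assume w[r] = 2r^2 + r − 1.
Then w[r+1] = w[r] + (4r + 3) = (2r^2 + r − 1) + (4r + 3) = 2r^2 + 5r + 2,
and 2·(r+1)^2 + (r+1) − 1 = 2r^2 + 5r + 2.
This completes the inductive step, so w[n] = 2n^2 + n − 1 for all n ≥ 0.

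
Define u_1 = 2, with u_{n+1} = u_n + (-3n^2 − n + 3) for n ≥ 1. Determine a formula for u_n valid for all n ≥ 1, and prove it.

Claim: u_n = -n^3 + n^2 + 3n − 1.

Base case: u_1 = 2, and -1^3 + 1^2 + 3·1 − 1 = 2.
Assume u_r = -r^3 + r^2 + 3r − 1.
Then u_{r+1} = u_r + (-3r^2 − r + 3) = (-r^3 + r^2 + 3r − 1) + (-3r^2 − r + 3) = -r^3 − 2r^2 + 2r + 2,
and -(r+1)^3 + (r+1)^2 + 3·(r+1) − 1 = -r^3 − 2r^2 + 2r + 2.
Hence u_n = -n^3 + n^2 + 3n − 1 for every n ≥ 1, by induction.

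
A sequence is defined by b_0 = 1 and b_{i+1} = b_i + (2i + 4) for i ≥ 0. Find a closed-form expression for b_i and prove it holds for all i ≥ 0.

Claim: b_i = i^2 + 3i + 1.

Base case: b_0 = 1, and 0^2 + 3·0 + 1 = 1.
Assume b_k = k^2 + 3k + 1.
Then b_{k+1} = b_k + (2k + 4) = (k^2 + 3k + 1) + (2k + 4) = k^2 + 5k + 5,
and (k+1)^2 + 3·(k+1) + 1 = k^2 + 5k + 5.
Hence b_i = i^2 + 3i + 1 for every i ≥ 0, by induction.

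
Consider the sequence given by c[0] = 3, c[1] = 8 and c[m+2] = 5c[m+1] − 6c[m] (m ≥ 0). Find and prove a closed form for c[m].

Claim: c[m] = 2·3^m + 2^m.

Base cases: c[0] = 3 and 2·3^0 + 2^0 = 3; c[1] = 8 and 2·3^1 + 2^1 = 8.
Assume c[j] = 2·3^j + 2^j for all 0 ≤ j ≤ r, where r ≥ 1.
Then c[r+1] = 5c[r] − 6c[r−1] = 5·(2·3^r + 2^r) − 6·(2·3^{r−1} + 2^{r−1}) = 2·(5·3 − 6)3^{r−1} + (5·2 − 6)2^{r−1} = 18·3^{r−1} + 4·2^{r−1} = 2·3^{r+1} + 2^{r+1}.
So the formula holds for r+1, and by strong induction c[m] = 2·3^m + 2^m for all m ≥ 0.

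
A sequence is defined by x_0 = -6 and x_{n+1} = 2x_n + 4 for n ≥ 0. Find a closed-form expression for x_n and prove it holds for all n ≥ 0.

Claim: x_n = -2^{n+1} − 4.

Base case: x_0 = -6, and -2^{0+1} − 4 = -2 − 4 = -6.
Assume x_j = -2^{j+1} − 4 for some j ≥ 0.
Then x_{j+1} = 2x_j + 4 = 2·(-2^{j+1} − 4) + 4 = -2^{j+2} − 8 + 4 = -2^{j+2} − 4.
This completes the inductive step, so x_n = -2^{n+1} − 4 for all n ≥ 0.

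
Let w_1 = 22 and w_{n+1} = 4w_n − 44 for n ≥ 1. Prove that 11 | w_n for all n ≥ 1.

Base case: w_1 = 22 = 11·2, so 11 | w_1.
Assume 11 | w_j, so w_j = 11t for some integer t.
Then w_{j+1} = 4w_j − 44 = 4·(11t) − 44 = 11(4t − 4), so 11 | w_{j+1}.
Hence 11 | w_n for every n ≥ 1, by induction.

11 | w_n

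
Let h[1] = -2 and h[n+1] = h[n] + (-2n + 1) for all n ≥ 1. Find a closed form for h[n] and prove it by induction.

Claim: h[n] = -n^2 + 2n − 3.

Base case: h[1] = -2, and -1^2 + 2·1 − 3 = -2.
Assume h[r] = -r^2 + 2r − 3.
Then h[r+1] = h[r] + (-2r + 1) = (-r^2 + 2r − 3) + (-2r + 1) = -r^2 − 2,
and -(r+1)^2 + 2·(r+1) − 3 = -r^2 − 2.
This completes the inductive step, so h[n] = -n^2 + 2n − 3 for all n ≥ 1.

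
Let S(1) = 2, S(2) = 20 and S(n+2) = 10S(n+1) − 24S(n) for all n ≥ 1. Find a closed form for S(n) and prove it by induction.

Claim: S(n) = -4^n + 6^n.

Base cases: S(1) = 2 and -4^1 + 6^1 = 2; S(2) = 20 and -4^2 + 6^2 = 20.
Assume S(i) = -4^i + 6^i for all 1 ≤ i ≤ j, where j ≥ 2.
Then S(j+1) = 10S(j) − 24S(j−1) = 10·(-4^j + 6^j) − 24·(-4^{j−1} + 6^{j−1}) = -(10·4 − 24)4^{j−1} + (10·6 − 24)6^{j−1} = -16·4^{j−1} + 36·6^{j−1} = -4^{j+1} + 6^{j+1}.
Hence S(n) = -4^n + 6^n for every n ≥ 1, by strong induction.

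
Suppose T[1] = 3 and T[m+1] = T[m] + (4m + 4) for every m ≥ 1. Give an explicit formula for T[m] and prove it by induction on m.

Claim: T[m] = 2m^2 + 2m − 1.

Base case: T[1] = 3, and 2·1^2 + 2·1 − 1 = 3.
Assume T[r] = 2r^2 + 2r − 1.
Then T[r+1] = T[r] + (4r + 4) = (2r^2 + 2r − 1) + (4r + 4) = 2r^2 + 6r + 3,
and 2·(r+1)^2 + 2·(r+1) − 1 = 2r^2 + 6r + 3.
Hence T[m] = 2m^2 + 2m − 1 for every m ≥ 1, by induction.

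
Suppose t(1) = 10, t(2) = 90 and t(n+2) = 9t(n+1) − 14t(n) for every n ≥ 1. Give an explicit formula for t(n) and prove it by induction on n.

Claim: t(n) = 2·7^n − 2·2^n.

Base cases: t(1) = 10 and 2·7^1 − 2·2^1 = 10; t(2) = 90 and 2·7^2 − 2·2^2 = 90.
Assume t(j) = 2·7^j − 2·2^j for all 1 ≤ j ≤ k, where k ≥ 2.
Then t(k+1) = 9t(k) − 14t(k−1) = 9·(2·7^k − 2·2^k) − 14·(2·7^{k−1} − 2·2^{k−1}) = 2·(9·7 − 14)7^{k−1} − 2·(9·2 − 14)2^{k−1} = 98·7^{k−1} − 8·2^{k−1} = 2·7^{k+1} − 2·2^{k+1}.
So the formula holds for k+1, and by strong induction t(n) = 2·7^n − 2·2^n for all n ≥ 1.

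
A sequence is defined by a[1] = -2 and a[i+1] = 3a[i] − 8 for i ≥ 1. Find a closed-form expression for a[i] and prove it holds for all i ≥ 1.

Claim: a[i] = -2·3^i + 4.

Base case: a[1] = -2, and -2·3^1 + 4 = -6 + 4 = -2.
Assume a[r] = -2·3^r + 4 for some r ≥ 1.
Then a[r+1] = 3a[r] − 8 = 3·(-2·3^r + 4) − 8 = -6·3^r + 12 − 8 = -2·3^{r+1} + 4.
So the formula holds for r+1, and by induction a[i] = -2·3^i + 4 for all i ≥ 1.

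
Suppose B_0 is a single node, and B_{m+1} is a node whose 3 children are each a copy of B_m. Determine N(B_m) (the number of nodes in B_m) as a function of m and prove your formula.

Claim: N(B_m) = (3^{m+1} − 1)/2.

Base case: N(B_0) = 1, and (3^{0+1} − 1)/2 = 1.
Assume N(B_j) = (3^{j+1} − 1)/2.
Then N(B_{j+1}) = 1 + 3N(B_j) = 1 + 3·(3^{j+1} − 1)/2 = 1 + (3^{j+2} − 3)/2 = (2 + 3^{j+2} − 3)/2 = (3^{j+2} − 1)/2.
Hence N(B_m) = (3^{m+1} − 1)/2 for every m ≥ 0, by induction.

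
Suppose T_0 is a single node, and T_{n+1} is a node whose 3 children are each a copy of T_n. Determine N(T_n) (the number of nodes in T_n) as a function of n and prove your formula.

Claim: N(T_n) = (3^{n+1} − 1)/2.

Base case: N(T_0) = 1, and (3^{0+1} − 1)/2 = 1.
Assume N(T_m) = (3^{m+1} − 1)/2.
Then N(T_{m+1}) = 1 + 3N(T_m) = 1 + 3·(3^{m+1} − 1)/2 = 1 + (3^{m+2} − 3)/2 = (2 + 3^{m+2} − 3)/2 = (3^{m+2} − 1)/2.
This completes the inductive step, so N(T_n) = (3^{n+1} − 1)/2 for all n ≥ 0.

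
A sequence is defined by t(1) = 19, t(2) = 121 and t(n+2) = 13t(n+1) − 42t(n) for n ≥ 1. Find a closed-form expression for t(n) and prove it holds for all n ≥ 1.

Claim: t(n) = 7^n + 2·6^n.

Base cases: t(1) = 19 and 7^1 + 2·6^1 = 19; t(2) = 121 and 7^2 + 2·6^2 = 121.
Assume t(j) = 7^j + 2·6^j for all 1 ≤ j ≤ r, where r ≥ 2.
Then t(r+1) = 13t(r) − 42t(r−1) = 13·(7^r + 2·6^r) − 42·(7^{r−1} + 2·6^{r−1}) = (13·7 − 42)7^{r−1} + 2·(13·6 − 42)6^{r−1} = 49·7^{r−1} + 72·6^{r−1} = 7^{r+1} + 2·6^{r+1}.
By strong induction, t(n) = 7^n + 2·6^n for all n ≥ 1.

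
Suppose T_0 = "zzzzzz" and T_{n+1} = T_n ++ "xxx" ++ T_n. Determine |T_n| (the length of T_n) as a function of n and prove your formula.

Claim: |T_n| = 9·2^n − 3.

Base case: |T_0| = 6, and 9·2^0 − 3 = 6.
Assume |T_m| = 9·2^m − 3.
Then |T_{m+1}| = |T_m| + 3 + |T_m| = 2|T_m| + 3 = 2(9·2^m − 3) + 3 = 9·2^{m+1} − 6 + 3 = 9·2^{m+1} − 3.
By induction, |T_n| = 9·2^n − 3 for all n ≥ 0.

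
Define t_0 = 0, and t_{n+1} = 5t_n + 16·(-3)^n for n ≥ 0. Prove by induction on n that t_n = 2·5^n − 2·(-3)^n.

Base case: t_0 = 0, and 2·5^0 − 2·(-3)^0 = 2 − 2 = 0.
Assume t_r = 2·5^r − 2·(-3)^r for some r ≥ 0.
Then t_{r+1} = 5t_r + 16·(-3)^r = 5·(2·5^r − 2·(-3)^r) + 16·(-3)^r = 2·5^{r+1} − 10·(-3)^r + 16·(-3)^r = 2·5^{r+1} + 6·(-3)^r = 2·5^{r+1} − 2·(-3)^{r+1}.
This completes the inductive step, so t_n = 2·5^n − 2·(-3)^n for all n ≥ 0.

t_n = 2·5^n − 2·(-3)^n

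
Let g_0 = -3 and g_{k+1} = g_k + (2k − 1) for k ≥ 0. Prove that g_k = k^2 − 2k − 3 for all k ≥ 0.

Base case: g_0 = -3, and 0^2 − 2·0 − 3 = -3.
Assume g_j = j^2 − 2j − 3.
Then g_{j+1} = g_j + (2j − 1) = (j^2 − 2j − 3) + (2j − 1) = j^2 − 4,
and (j+1)^2 − 2·(j+1) − 3 = j^2 − 4.
Hence g_k = k^2 − 2k − 3 for every k ≥ 0, by induction.

g_k = k^2 − 2k − 3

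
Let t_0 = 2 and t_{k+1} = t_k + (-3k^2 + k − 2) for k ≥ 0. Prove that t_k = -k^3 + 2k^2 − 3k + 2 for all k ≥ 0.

Base case: t_0 = 2, and -0^3 + 2·0^2 − 3·0 + 2 = 2.
Assume t_j = -j^3 + 2j^2 − 3j + 2.
Then t_{j+1} = t_j + (-3j^2 + j − 2) = (-j^3 + 2j^2 − 3j + 2) + (-3j^2 + j − 2) = -j^3 − j^2 − 2j,
and -(j+1)^3 + 2·(j+1)^2 − 3·(j+1) + 2 = -j^3 − j^2 − 2j.
This completes the inductive step, so t_k = -k^3 + 2k^2 − 3k + 2 for all k ≥ 0.

t_k = -k^3 + 2k^2 − 3k + 2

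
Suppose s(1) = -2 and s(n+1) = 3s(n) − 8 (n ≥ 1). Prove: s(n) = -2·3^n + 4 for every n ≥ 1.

Base case: s(1) = -2, and -2·3^1 + 4 = -6 + 4 = -2.
Assume s(k) = -2·3^k + 4 for some k ≥ 1.
Then s(k+1) = 3s(k) − 8 = 3·(-2·3^k + 4) − 8 = -6·3^k + 12 − 8 = -2·3^{k+1} + 4.
Hence s(n) = -2·3^n + 4 for every n ≥ 1, by induction.

s(n) = -2·3^n + 4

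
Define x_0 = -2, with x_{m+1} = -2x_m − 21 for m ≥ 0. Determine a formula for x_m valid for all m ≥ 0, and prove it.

Claim: x_m = 5·(-2)^m − 7.

Base case: x_0 = -2, and 5·(-2)^0 − 7 = 5 − 7 = -2.
Assume x_j = 5·(-2)^j − 7 for some j ≥ 0.
Then x_{j+1} = -2x_j − 21 = -2·(5·(-2)^j − 7) − 21 = -10·(-2)^j + 14 − 21 = 5·(-2)^{j+1} − 7.
So the formula holds for j+1, and by induction x_m = 5·(-2)^m − 7 for all m ≥ 0.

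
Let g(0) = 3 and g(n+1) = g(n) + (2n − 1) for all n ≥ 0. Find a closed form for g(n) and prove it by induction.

Claim: g(n) = n^2 − 2n + 3.

Base case: g(0) = 3, and 0^2 − 2·0 + 3 = 3.
Assume g(k) = k^2 − 2k + 3.
Then g(k+1) = g(k) + (2k − 1) = (k^2 − 2k + 3) + (2k − 1) = k^2 + 2,
and (k+1)^2 − 2·(k+1) + 3 = k^2 + 2.
This completes the inductive step, so g(n) = n^2 − 2n + 3 for all n ≥ 0.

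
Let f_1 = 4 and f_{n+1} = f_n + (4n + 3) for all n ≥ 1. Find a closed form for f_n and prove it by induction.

Claim: f_n = 2n^2 + n + 1.

Base case: f_1 = 4, and 2·1^2 + 1 + 1 = 4.
Assume f_k = 2k^2 + k + 1.
Then f_{k+1} = f_k + (4k + 3) = (2k^2 + k + 1) + (4k + 3) = 2k^2 + 5k + 4,
and 2·(k+1)^2 + (k+1) + 1 = 2k^2 + 5k + 4.
This completes the inductive step, so f_n = 2n^2 + n + 1 for all n ≥ 1.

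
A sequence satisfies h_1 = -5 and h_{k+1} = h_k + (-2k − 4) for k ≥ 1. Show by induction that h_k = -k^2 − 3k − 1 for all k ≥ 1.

Base case: h_1 = -5, and -1^2 − 3·1 − 1 = -5.
Assume h_m = -m^2 − 3m − 1.
Then h_{m+1} = h_m + (-2m − 4) = (-m^2 − 3m − 1) + (-2m − 4) = -m^2 − 5m − 5,
and -(m+1)^2 − 3·(m+1) − 1 = -m^2 − 5m − 5.
By induction, h_k = -k^2 − 3k − 1 for all k ≥ 1.

h_k = -k^2 − 3k − 1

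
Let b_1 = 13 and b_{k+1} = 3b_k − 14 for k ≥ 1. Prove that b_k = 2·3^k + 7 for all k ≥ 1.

Base case: b_1 = 13, and 2·3^1 + 7 = 6 + 7 = 13.
Assume b_j = 2·3^j + 7 for some j ≥ 1.
Then b_{j+1} = 3b_j − 14 = 3·(2·3^j + 7) − 14 = 6·3^j + 21 − 14 = 2·3^{j+1} + 7.
Hence b_k = 2·3^k + 7 for every k ≥ 1, by induction.

b_k = 2·3^k + 7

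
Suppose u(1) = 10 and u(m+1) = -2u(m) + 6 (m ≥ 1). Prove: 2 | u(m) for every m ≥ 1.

Base case: u(1) = 10 = 2·5, so 2 | u(1).
Assume 2 | u(j), so u(j) = 2t for some integer t.
Then u(j+1) = -2u(j) + 6 = -2·(2t) + 6 = 2(-2t + 3), so 2 | u(j+1).
Hence 2 | u(m) for every m ≥ 1, by induction.

2 | u(m)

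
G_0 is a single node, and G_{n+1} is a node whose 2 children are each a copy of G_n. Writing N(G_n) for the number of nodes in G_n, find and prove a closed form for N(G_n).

Claim: N(G_n) = 2^{n+1} − 1.

Base case: N(G_0) = 1, and 2^{0+1} − 1 = 1.
Assume N(G_j) = 2^{j+1} − 1.
Then N(G_{j+1}) = 1 + 2N(G_j) = 1 + 2(2^{j+1} − 1) = 2^{j+2} − 2 + 1 = 2^{j+2} − 1.
By induction, N(G_n) = 2^{n+1} − 1 for all n ≥ 0.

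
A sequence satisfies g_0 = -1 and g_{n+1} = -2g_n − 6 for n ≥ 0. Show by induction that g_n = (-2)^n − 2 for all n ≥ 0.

Base case: g_0 = -1, and (-2)^0 − 2 = 1 − 2 = -1.
Assume g_j = (-2)^j − 2 for some j ≥ 0.
Then g_{j+1} = -2g_j − 6 = -2·((-2)^j − 2) − 6 = -2·(-2)^j + 4 − 6 = (-2)^{j+1} − 2.
Hence g_n = (-2)^n − 2 for every n ≥ 0, by induction.

g_n = (-2)^n − 2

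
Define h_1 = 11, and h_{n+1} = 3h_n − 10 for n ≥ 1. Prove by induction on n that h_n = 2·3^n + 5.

Base case: h_1 = 11, and 2·3^1 + 5 = 6 + 5 = 11.
Assume h_r = 2·3^r + 5 for some r ≥ 1.
Then h_{r+1} = 3h_r − 10 = 3·(2·3^r + 5) − 10 = 6·3^r + 15 − 10 = 2·3^{r+1} + 5.
This completes the inductive step, so h_n = 2·3^n + 5 for all n ≥ 1.

h_n = 2·3^n + 5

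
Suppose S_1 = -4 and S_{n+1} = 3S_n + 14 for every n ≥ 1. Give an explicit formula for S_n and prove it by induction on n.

Claim: S_n = 3^n − 7.

Base case: S_1 = -4, and 3^1 − 7 = 3 − 7 = -4.
Assume S_k = 3^k − 7 for some k ≥ 1.
Then S_{k+1} = 3S_k + 14 = 3·(3^k − 7) + 14 = 3^{k+1} − 21 + 14 = 3^{k+1} − 7.
So the formula holds for k+1, and by induction S_n = 3^n − 7 for all n ≥ 1.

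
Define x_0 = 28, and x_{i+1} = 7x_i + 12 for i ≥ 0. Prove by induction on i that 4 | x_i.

Base case: x_0 = 28 = 4·7, so 4 | x_0.
Assume 4 | x_k, so x_k = 4t for some integer t.
Then x_{k+1} = 7x_k + 12 = 7·(4t) + 12 = 4(7t + 3), so 4 | x_{k+1}.
By induction, 4 | x_i for all i ≥ 0.

4 | x_i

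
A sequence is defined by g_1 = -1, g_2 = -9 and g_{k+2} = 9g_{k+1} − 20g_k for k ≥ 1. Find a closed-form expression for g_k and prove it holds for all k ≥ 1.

Claim: g_k = 4^k − 5^k.

Base cases: g_1 = -1 and 4^1 − 5^1 = -1; g_2 = -9 and 4^2 − 5^2 = -9.
Assume g_j = 4^j − 5^j for all 1 ≤ j ≤ r, where r ≥ 2.
Then g_{r+1} = 9g_r − 20g_{r−1} = 9·(4^r − 5^r) − 20·(4^{r−1} − 5^{r−1}) = (9·4 − 20)4^{r−1} − (9·5 − 20)5^{r−1} = 16·4^{r−1} − 25·5^{r−1} = 4^{r+1} − 5^{r+1}.
So the formula holds for r+1, and by strong induction g_k = 4^k − 5^k for all k ≥ 1.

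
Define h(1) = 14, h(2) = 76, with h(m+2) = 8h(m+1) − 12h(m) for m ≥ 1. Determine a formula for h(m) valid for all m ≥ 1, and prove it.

Claim: h(m) = 2^m + 2·6^m.

Base cases: h(1) = 14 and 2^1 + 2·6^1 = 14; h(2) = 76 and 2^2 + 2·6^2 = 76.
Assume h(j) = 2^j + 2·6^j for all 1 ≤ j ≤ r, where r ≥ 2.
Then h(r+1) = 8h(r) − 12h(r−1) = 8·(2^r + 2·6^r) − 12·(2^{r−1} + 2·6^{r−1}) = (8·2 − 12)2^{r−1} + 2·(8·6 − 12)6^{r−1} = 4·2^{r−1} + 72·6^{r−1} = 2^{r+1} + 2·6^{r+1}.
This completes the inductive step, so h(m) = 2^m + 2·6^m for all m ≥ 1.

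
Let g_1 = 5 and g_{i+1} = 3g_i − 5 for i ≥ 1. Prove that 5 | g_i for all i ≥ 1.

Base case: g_1 = 5 = 5·1, so 5 | g_1.
Assume 5 | g_r, so g_r = 5t for some integer t.
Then g_{r+1} = 3g_r − 5 = 3·(5t) − 5 = 5(3t − 1), so 5 | g_{r+1}.
By induction, 5 | g_i for all i ≥ 1.

5 | g_i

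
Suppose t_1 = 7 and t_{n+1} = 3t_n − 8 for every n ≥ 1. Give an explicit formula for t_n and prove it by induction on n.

Claim: t_n = 3^n + 4.

Base case: t_1 = 7, and 3^1 + 4 = 3 + 4 = 7.
Assume t_k = 3^k + 4 for some k ≥ 1.
Then t_{k+1} = 3t_k − 8 = 3·(3^k + 4) − 8 = 3^{k+1} + 12 − 8 = 3^{k+1} + 4.
So the formula holds for k+1, and by induction t_n = 3^n + 4 for all n ≥ 1.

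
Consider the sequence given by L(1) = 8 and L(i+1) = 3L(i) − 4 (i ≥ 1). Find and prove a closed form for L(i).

Claim: L(i) = 2·3^i + 2.

Base case: L(1) = 8, and 2·3^1 + 2 = 6 + 2 = 8.
Assume L(m) = 2·3^m + 2 for some m ≥ 1.
Then L(m+1) = 3L(m) − 4 = 3·(2·3^m + 2) − 4 = 6·3^m + 6 − 4 = 2·3^{m+1} + 2.
Hence L(i) = 2·3^i + 2 for every i ≥ 1, by induction.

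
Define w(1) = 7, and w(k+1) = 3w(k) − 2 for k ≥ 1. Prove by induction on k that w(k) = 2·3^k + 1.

Base case: w(1) = 7, and 2·3^1 + 1 = 6 + 1 = 7.
Assume w(r) = 2·3^r + 1 for some r ≥ 1.
Then w(r+1) = 3w(r) − 2 = 3·(2·3^r + 1) − 2 = 6·3^r + 3 − 2 = 2·3^{r+1} + 1.
Hence w(k) = 2·3^k + 1 for every k ≥ 1, by induction.

w(k) = 2·3^k + 1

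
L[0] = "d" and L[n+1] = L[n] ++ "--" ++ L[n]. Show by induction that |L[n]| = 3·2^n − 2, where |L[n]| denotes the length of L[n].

Base case: |L[0]| = 1, and 3·2^0 − 2 = 1.
Assume |L[r]| = 3·2^r − 2.
Then |L[r+1]| = |L[r]| + 2 + |L[r]| = 2|L[r]| + 2 = 2(3·2^r − 2) + 2 = 3·2^{r+1} − 4 + 2 = 3·2^{r+1} − 2.
So the formula holds for r+1, and by induction |L[n]| = 3·2^n − 2 for all n ≥ 0.

|L[n]| = 3·2^n − 2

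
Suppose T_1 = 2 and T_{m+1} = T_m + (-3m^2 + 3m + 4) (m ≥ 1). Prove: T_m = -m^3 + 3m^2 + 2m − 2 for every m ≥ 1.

Base case: T_1 = 2, and -1^3 + 3·1^2 + 2·1 − 2 = 2.
Assume T_r = -r^3 + 3r^2 + 2r − 2.
Then T_{r+1} = T_r + (-3r^2 + 3r + 4) = (-r^3 + 3r^2 + 2r − 2) + (-3r^2 + 3r + 4) = -r^3 + 5r + 2,
and -(r+1)^3 + 3·(r+1)^2 + 2·(r+1) − 2 = -r^3 + 5r + 2.
Hence T_m = -m^3 + 3m^2 + 2m − 2 for every m ≥ 1, by induction.

T_m = -m^3 + 3m^2 + 2m − 2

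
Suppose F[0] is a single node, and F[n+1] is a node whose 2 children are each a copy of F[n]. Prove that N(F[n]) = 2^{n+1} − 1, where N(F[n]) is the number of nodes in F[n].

Base case: N(F[0]) = 1, and 2^{0+1} − 1 = 1.
Assume N(F[r]) = 2^{r+1} − 1.
Then N(F[r+1]) = 1 + 2N(F[r]) = 1 + 2(2^{r+1} − 1) = 2^{r+2} − 2 + 1 = 2^{r+2} − 1.
This completes the inductive step, so N(F[n]) = 2^{n+1} − 1 for all n ≥ 0.

N(F[n]) = 2^{n+1} − 1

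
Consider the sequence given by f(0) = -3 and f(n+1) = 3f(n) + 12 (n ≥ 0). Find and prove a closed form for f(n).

Claim: f(n) = 3^{n+1} − 6.

Base case: f(0) = -3, and 3^{0+1} − 6 = 3 − 6 = -3.
Assume f(r) = 3^{r+1} − 6 for some r ≥ 0.
Then f(r+1) = 3f(r) + 12 = 3·(3^{r+1} − 6) + 12 = 3^{r+2} − 18 + 12 = 3^{r+2} − 6.
Hence f(n) = 3^{n+1} − 6 for every n ≥ 0, by induction.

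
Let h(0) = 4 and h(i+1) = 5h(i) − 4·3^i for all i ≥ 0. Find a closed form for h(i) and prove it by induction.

Claim: h(i) = 2·5^i + 2·3^i.

Base case: h(0) = 4, and 2·5^0 + 2·3^0 = 2 + 2 = 4.
Assume h(j) = 2·5^j + 2·3^j for some j ≥ 0.
Then h(j+1) = 5h(j) − 4·3^j = 5·(2·5^j + 2·3^j) − 4·3^j = 2·5^{j+1} + 10·3^j − 4·3^j = 2·5^{j+1} + 6·3^j = 2·5^{j+1} + 2·3^{j+1}.
This completes the inductive step, so h(i) = 2·5^i + 2·3^i for all i ≥ 0.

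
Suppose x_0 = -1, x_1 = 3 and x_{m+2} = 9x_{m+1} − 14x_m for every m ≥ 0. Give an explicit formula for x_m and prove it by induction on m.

Claim: x_m = 7^m − 2·2^m.

Base cases: x_0 = -1 and 7^0 − 2·2^0 = -1; x_1 = 3 and 7^1 − 2·2^1 = 3.
Assume x_j = 7^j − 2·2^j for all 0 ≤ j ≤ k, where k ≥ 1.
Then x_{k+1} = 9x_k − 14x_{k−1} = 9·(7^k − 2·2^k) − 14·(7^{k−1} − 2·2^{k−1}) = (9·7 − 14)7^{k−1} − 2·(9·2 − 14)2^{k−1} = 49·7^{k−1} − 8·2^{k−1} = 7^{k+1} − 2·2^{k+1}.
Hence x_m = 7^m − 2·2^m for every m ≥ 0, by strong induction.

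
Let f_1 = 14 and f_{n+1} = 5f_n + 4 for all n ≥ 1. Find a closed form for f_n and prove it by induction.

Claim: f_n = 3·5^n − 1.

Base case: f_1 = 14, and 3·5^1 − 1 = 15 − 1 = 14.
Assume f_j = 3·5^j − 1 for some j ≥ 1.
Then f_{j+1} = 5f_j + 4 = 5·(3·5^j − 1) + 4 = 15·5^j − 5 + 4 = 3·5^{j+1} − 1.
This completes the inductive step, so f_n = 3·5^n − 1 for all n ≥ 1.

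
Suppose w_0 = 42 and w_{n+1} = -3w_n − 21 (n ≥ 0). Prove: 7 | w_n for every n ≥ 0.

Base case: w_0 = 42 = 7·6, so 7 | w_0.
Assume 7 | w_k, so w_k = 7t for some integer t.
Then w_{k+1} = -3w_k − 21 = -3·(7t) − 21 = 7(-3t − 3), so 7 | w_{k+1}.
By induction, 7 | w_n for all n ≥ 0.

7 | w_n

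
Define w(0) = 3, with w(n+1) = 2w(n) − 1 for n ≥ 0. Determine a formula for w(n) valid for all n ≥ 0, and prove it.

Claim: w(n) = 2^{n+1} + 1.

Base case: w(0) = 3, and 2^{0+1} + 1 = 2 + 1 = 3.
Assume w(r) = 2^{r+1} + 1 for some r ≥ 0.
Then w(r+1) = 2w(r) − 1 = 2·(2^{r+1} + 1) − 1 = 2^{r+2} + 2 − 1 = 2^{r+2} + 1.
Hence w(n) = 2^{n+1} + 1 for every n ≥ 0, by induction.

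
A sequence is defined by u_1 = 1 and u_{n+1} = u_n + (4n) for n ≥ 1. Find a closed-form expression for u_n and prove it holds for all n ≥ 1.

Claim: u_n = 2n^2 − 2n + 1.

Base case: u_1 = 1, and 2·1^2 − 2·1 + 1 = 1.
Assume u_j = 2j^2 − 2j + 1.
Then u_{j+1} = u_j + (4j) = (2j^2 − 2j + 1) + (4j) = 2j^2 + 2j + 1,
and 2·(j+1)^2 − 2·(j+1) + 1 = 2j^2 + 2j + 1.
By induction, u_n = 2n^2 − 2n + 1 for all n ≥ 1.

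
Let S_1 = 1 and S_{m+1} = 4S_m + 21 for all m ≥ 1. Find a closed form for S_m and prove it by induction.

Claim: S_m = 2·4^m − 7.

Base case: S_1 = 1, and 2·4^1 − 7 = 8 − 7 = 1.
Assume S_j = 2·4^j − 7 for some j ≥ 1.
Then S_{j+1} = 4S_j + 21 = 4·(2·4^j − 7) + 21 = 8·4^j − 28 + 21 = 2·4^{j+1} − 7.
This completes the inductive step, so S_m = 2·4^m − 7 for all m ≥ 1.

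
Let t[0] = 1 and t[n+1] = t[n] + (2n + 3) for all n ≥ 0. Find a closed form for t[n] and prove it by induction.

Claim: t[n] = n^2 + 2n + 1.

Base case: t[0] = 1, and 0^2 + 2·0 + 1 = 1.
Assume t[r] = r^2 + 2r + 1.
Then t[r+1] = t[r] + (2r + 3) = (r^2 + 2r + 1) + (2r + 3) = r^2 + 4r + 4,
and (r+1)^2 + 2·(r+1) + 1 = r^2 + 4r + 4.
This completes the inductive step, so t[n] = n^2 + 2n + 1 for all n ≥ 0.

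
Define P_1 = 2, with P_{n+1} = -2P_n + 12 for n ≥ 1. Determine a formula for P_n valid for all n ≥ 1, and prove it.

Claim: P_n = (-2)^n + 4.

Base case: P_1 = 2, and (-2)^1 + 4 = -2 + 4 = 2.
Assume P_r = (-2)^r + 4 for some r ≥ 1.
Then P_{r+1} = -2P_r + 12 = -2·((-2)^r + 4) + 12 = -2·(-2)^r − 8 + 12 = (-2)^{r+1} + 4.
So the formula holds for r+1, and by induction P_n = (-2)^n + 4 for all n ≥ 1.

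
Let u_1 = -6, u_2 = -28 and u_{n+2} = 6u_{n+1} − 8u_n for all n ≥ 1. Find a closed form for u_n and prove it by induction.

Claim: u_n = 2^n − 2·4^n.

Base cases: u_1 = -6 and 2^1 − 2·4^1 = -6; u_2 = -28 and 2^2 − 2·4^2 = -28.
Assume u_i = 2^i − 2·4^i for all 1 ≤ i ≤ j, where j ≥ 2.
Then u_{j+1} = 6u_j − 8u_{j−1} = 6·(2^j − 2·4^j) − 8·(2^{j−1} − 2·4^{j−1}) = (6·2 − 8)2^{j−1} − 2·(6·4 − 8)4^{j−1} = 4·2^{j−1} − 32·4^{j−1} = 2^{j+1} − 2·4^{j+1}.
By strong induction, u_n = 2^n − 2·4^n for all n ≥ 1.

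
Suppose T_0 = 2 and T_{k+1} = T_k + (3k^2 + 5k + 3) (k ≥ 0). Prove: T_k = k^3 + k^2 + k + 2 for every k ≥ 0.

Base case: T_0 = 2, and 0^3 + 0^2 + 0 + 2 = 2.
Assume T_m = m^3 + m^2 + m + 2.
Then T_{m+1} = T_m + (3m^2 + 5m + 3) = (m^3 + m^2 + m + 2) + (3m^2 + 5m + 3) = m^3 + 4m^2 + 6m + 5,
and (m+1)^3 + (m+1)^2 + (m+1) + 2 = m^3 + 4m^2 + 6m + 5.
Hence T_k = k^3 + k^2 + k + 2 for every k ≥ 0, by induction.

T_k = k^3 + k^2 + k + 2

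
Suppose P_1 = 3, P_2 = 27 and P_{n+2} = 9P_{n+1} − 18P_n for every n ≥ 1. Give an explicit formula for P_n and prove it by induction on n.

Claim: P_n = 6^n − 3^n.

Base cases: P_1 = 3 and 6^1 − 3^1 = 3; P_2 = 27 and 6^2 − 3^2 = 27.
Assume P_i = 6^i − 3^i for all 1 ≤ i ≤ j, where j ≥ 2.
Then P_{j+1} = 9P_j − 18P_{j−1} = 9·(6^j − 3^j) − 18·(6^{j−1} − 3^{j−1}) = (9·6 − 18)6^{j−1} − (9·3 − 18)3^{j−1} = 36·6^{j−1} − 9·3^{j−1} = 6^{j+1} − 3^{j+1}.
So the formula holds for j+1, and by strong induction P_n = 6^n − 3^n for all n ≥ 1.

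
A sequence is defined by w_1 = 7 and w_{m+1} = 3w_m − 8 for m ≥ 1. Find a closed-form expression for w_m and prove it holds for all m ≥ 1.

Claim: w_m = 3^m + 4.

Base case: w_1 = 7, and 3^1 + 4 = 3 + 4 = 7.
Assume w_r = 3^r + 4 for some r ≥ 1.
Then w_{r+1} = 3w_r − 8 = 3·(3^r + 4) − 8 = 3^{r+1} + 12 − 8 = 3^{r+1} + 4.
This completes the inductive step, so w_m = 3^m + 4 for all m ≥ 1.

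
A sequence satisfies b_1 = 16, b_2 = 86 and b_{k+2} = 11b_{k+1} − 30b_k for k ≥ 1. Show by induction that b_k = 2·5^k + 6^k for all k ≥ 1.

Base cases: b_1 = 16 and 2·5^1 + 6^1 = 16; b_2 = 86 and 2·5^2 + 6^2 = 86.
Assume b_j = 2·5^j + 6^j for all 1 ≤ j ≤ m, where m ≥ 2.
Then b_{m+1} = 11b_m − 30b_{m−1} = 11·(2·5^m + 6^m) − 30·(2·5^{m−1} + 6^{m−1}) = 2·(11·5 − 30)5^{m−1} + (11·6 − 30)6^{m−1} = 50·5^{m−1} + 36·6^{m−1} = 2·5^{m+1} + 6^{m+1}.
So the formula holds for m+1, and by strong induction b_k = 2·5^k + 6^k for all k ≥ 1.

b_k = 2·5^k + 6^k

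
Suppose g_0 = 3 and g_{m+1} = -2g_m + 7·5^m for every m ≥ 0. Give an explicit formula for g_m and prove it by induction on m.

Claim: g_m = 2·(-2)^m + 5^m.

Base case: g_0 = 3, and 2·(-2)^0 + 5^0 = 2 + 1 = 3.
Assume g_r = 2·(-2)^r + 5^r for some r ≥ 0.
Then g_{r+1} = -2g_r + 7·5^r = -2·(2·(-2)^r + 5^r) + 7·5^r = 2·(-2)^{r+1} − 2·5^r + 7·5^r = 2·(-2)^{r+1} + 5·5^r = 2·(-2)^{r+1} + 5^{r+1}.
So the formula holds for r+1, and by induction g_m = 2·(-2)^m + 5^m for all m ≥ 0.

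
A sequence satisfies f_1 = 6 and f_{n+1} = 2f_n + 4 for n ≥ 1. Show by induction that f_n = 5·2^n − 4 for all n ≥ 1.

Base case: f_1 = 6, and 5·2^1 − 4 = 10 − 4 = 6.
Assume f_j = 5·2^j − 4 for some j ≥ 1.
Then f_{j+1} = 2f_j + 4 = 2·(5·2^j − 4) + 4 = 10·2^j − 8 + 4 = 5·2^{j+1} − 4.
This completes the inductive step, so f_n = 5·2^n − 4 for all n ≥ 1.

f_n = 5·2^n − 4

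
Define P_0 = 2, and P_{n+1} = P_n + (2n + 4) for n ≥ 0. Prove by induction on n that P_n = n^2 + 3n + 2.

Base case: P_0 = 2, and 0^2 + 3·0 + 2 = 2.
Assume P_r = r^2 + 3r + 2.
Then P_{r+1} = P_r + (2r + 4) = (r^2 + 3r + 2) + (2r + 4) = r^2 + 5r + 6,
and (r+1)^2 + 3·(r+1) + 2 = r^2 + 5r + 6.
This completes the inductive step, so P_n = n^2 + 3n + 2 for all n ≥ 0.

P_n = n^2 + 3n + 2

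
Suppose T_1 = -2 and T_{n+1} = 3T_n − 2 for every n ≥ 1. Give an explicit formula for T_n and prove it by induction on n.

Claim: T_n = -3^n + 1.

Base case: T_1 = -2, and -3^1 + 1 = -3 + 1 = -2.
Assume T_m = -3^m + 1 for some m ≥ 1.
Then T_{m+1} = 3T_m − 2 = 3·(-3^m + 1) − 2 = -3^{m+1} + 3 − 2 = -3^{m+1} + 1.
So the formula holds for m+1, and by induction T_n = -3^n + 1 for all n ≥ 1.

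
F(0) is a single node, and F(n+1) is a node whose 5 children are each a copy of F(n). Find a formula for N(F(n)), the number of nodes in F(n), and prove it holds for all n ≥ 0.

Claim: N(F(n)) = (5^{n+1} − 1)/4.

Base case: N(F(0)) = 1, and (5^{0+1} − 1)/4 = 1.
Assume N(F(m)) = (5^{m+1} − 1)/4.
Then N(F(m+1)) = 1 + 5N(F(m)) = 1 + 5·(5^{m+1} − 1)/4 = 1 + (5^{m+2} − 5)/4 = (4 + 5^{m+2} − 5)/4 = (5^{m+2} − 1)/4.
This completes the inductive step, so N(F(n)) = (5^{n+1} − 1)/4 for all n ≥ 0.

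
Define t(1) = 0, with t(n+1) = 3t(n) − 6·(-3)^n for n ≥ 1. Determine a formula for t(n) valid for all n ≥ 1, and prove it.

Claim: t(n) = 3^n + (-3)^n.

Base case: t(1) = 0, and 3^1 + (-3)^1 = 3 − 3 = 0.
Assume t(m) = 3^m + (-3)^m for some m ≥ 1.
Then t(m+1) = 3t(m) − 6·(-3)^m = 3·(3^m + (-3)^m) − 6·(-3)^m = 3^{m+1} + 3·(-3)^m − 6·(-3)^m = 3^{m+1} − 3·(-3)^m = 3^{m+1} + (-3)^{m+1}.
So the formula holds for m+1, and by induction t(n) = 3^n + (-3)^n for all n ≥ 1.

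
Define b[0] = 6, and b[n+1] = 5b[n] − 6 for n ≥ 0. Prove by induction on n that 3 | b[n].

Base case: b[0] = 6 = 3·2, so 3 | b[0].
Assume 3 | b[r], so b[r] = 3t for some integer t.
Then b[r+1] = 5b[r] − 6 = 5·(3t) − 6 = 3(5t − 2), so 3 | b[r+1].
Hence 3 | b[n] for every n ≥ 0, by induction.

3 | b[n]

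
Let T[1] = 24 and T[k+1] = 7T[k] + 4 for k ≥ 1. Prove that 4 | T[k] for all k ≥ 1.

Base case: T[1] = 24 = 4·6, so 4 | T[1].
Assume 4 | T[j], so T[j] = 4t for some integer t.
Then T[j+1] = 7T[j] + 4 = 7·(4t) + 4 = 4(7t + 1), so 4 | T[j+1].
This completes the inductive step, so 4 | T[k] for all k ≥ 1.

4 | T[k]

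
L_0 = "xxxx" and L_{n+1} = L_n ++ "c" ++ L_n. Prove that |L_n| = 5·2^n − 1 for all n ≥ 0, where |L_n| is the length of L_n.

Base case: |L_0| = 4, and 5·2^0 − 1 = 4.
Assume |L_m| = 5·2^m − 1.
Then |L_{m+1}| = |L_m| + 1 + |L_m| = 2|L_m| + 1 = 2(5·2^m − 1) + 1 = 5·2^{m+1} − 2 + 1 = 5·2^{m+1} − 1.
So the formula holds for m+1, and by induction |L_n| = 5·2^n − 1 for all n ≥ 0.

|L_n| = 5·2^n − 1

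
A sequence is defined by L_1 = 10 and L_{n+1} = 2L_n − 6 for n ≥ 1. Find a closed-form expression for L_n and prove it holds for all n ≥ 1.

Claim: L_n = 2^{n+1} + 6.

Base case: L_1 = 10, and 2^{1+1} + 6 = 4 + 6 = 10.
Assume L_r = 2^{r+1} + 6 for some r ≥ 1.
Then L_{r+1} = 2L_r − 6 = 2·(2^{r+1} + 6) − 6 = 2^{r+2} + 12 − 6 = 2^{r+2} + 6.
Hence L_n = 2^{n+1} + 6 for every n ≥ 1, by induction.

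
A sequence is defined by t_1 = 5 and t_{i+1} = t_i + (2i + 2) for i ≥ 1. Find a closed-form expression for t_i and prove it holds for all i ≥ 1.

Claim: t_i = i^2 + i + 3.

Base case: t_1 = 5, and 1^2 + 1 + 3 = 5.
Assume t_r = r^2 + r + 3.
Then t_{r+1} = t_r + (2r + 2) = (r^2 + r + 3) + (2r + 2) = r^2 + 3r + 5,
and (r+1)^2 + (r+1) + 3 = r^2 + 3r + 5.
By induction, t_i = i^2 + i + 3 for all i ≥ 1.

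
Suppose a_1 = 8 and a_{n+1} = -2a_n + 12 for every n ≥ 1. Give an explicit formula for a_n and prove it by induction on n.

Claim: a_n = -2·(-2)^n + 4.

Base case: a_1 = 8, and -2·(-2)^1 + 4 = 4 + 4 = 8.
Assume a_r = -2·(-2)^r + 4 for some r ≥ 1.
Then a_{r+1} = -2a_r + 12 = -2·(-2·(-2)^r + 4) + 12 = 4·(-2)^r − 8 + 12 = -2·(-2)^{r+1} + 4.
So the formula holds for r+1, and by induction a_n = -2·(-2)^n + 4 for all n ≥ 1.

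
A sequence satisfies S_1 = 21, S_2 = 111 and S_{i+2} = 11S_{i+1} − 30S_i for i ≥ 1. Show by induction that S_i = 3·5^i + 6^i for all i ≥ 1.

Base cases: S_1 = 21 and 3·5^1 + 6^1 = 21; S_2 = 111 and 3·5^2 + 6^2 = 111.
Assume S_j = 3·5^j + 6^j for all 1 ≤ j ≤ r, where r ≥ 2.
Then S_{r+1} = 11S_r − 30S_{r−1} = 11·(3·5^r + 6^r) − 30·(3·5^{r−1} + 6^{r−1}) = 3·(11·5 − 30)5^{r−1} + (11·6 − 30)6^{r−1} = 75·5^{r−1} + 36·6^{r−1} = 3·5^{r+1} + 6^{r+1}.
Hence S_i = 3·5^i + 6^i for every i ≥ 1, by strong induction.

S_i = 3·5^i + 6^i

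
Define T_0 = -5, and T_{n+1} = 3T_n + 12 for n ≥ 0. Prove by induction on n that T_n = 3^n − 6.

Base case: T_0 = -5, and 3^0 − 6 = 1 − 6 = -5.
Assume T_j = 3^j − 6 for some j ≥ 0.
Then T_{j+1} = 3T_j + 12 = 3·(3^j − 6) + 12 = 3^{j+1} − 18 + 12 = 3^{j+1} − 6.
By induction, T_n = 3^n − 6 for all n ≥ 0.

T_n = 3^n − 6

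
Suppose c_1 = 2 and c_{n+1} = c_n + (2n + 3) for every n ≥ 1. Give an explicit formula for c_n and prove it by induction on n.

Claim: c_n = n^2 + 2n − 1.

Base case: c_1 = 2, and 1^2 + 2·1 − 1 = 2.
Assume c_m = m^2 + 2m − 1.
Then c_{m+1} = c_m + (2m + 3) = (m^2 + 2m − 1) + (2m + 3) = m^2 + 4m + 2,
and (m+1)^2 + 2·(m+1) − 1 = m^2 + 4m + 2.
This completes the inductive step, so c_n = n^2 + 2n − 1 for all n ≥ 1.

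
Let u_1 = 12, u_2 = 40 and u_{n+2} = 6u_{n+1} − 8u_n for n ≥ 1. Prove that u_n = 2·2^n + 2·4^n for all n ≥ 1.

Base cases: u_1 = 12 and 2·2^1 + 2·4^1 = 12; u_2 = 40 and 2·2^2 + 2·4^2 = 40.
Assume u_j = 2·2^j + 2·4^j for all 1 ≤ j ≤ m, where m ≥ 2.
Then u_{m+1} = 6u_m − 8u_{m−1} = 6·(2·2^m + 2·4^m) − 8·(2·2^{m−1} + 2·4^{m−1}) = 2·(6·2 − 8)2^{m−1} + 2·(6·4 − 8)4^{m−1} = 8·2^{m−1} + 32·4^{m−1} = 2·2^{m+1} + 2·4^{m+1}.
So the formula holds for m+1, and by strong induction u_n = 2·2^n + 2·4^n for all n ≥ 1.

u_n = 2·2^n + 2·4^n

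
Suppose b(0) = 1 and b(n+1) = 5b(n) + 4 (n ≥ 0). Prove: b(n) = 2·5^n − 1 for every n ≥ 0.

Base case: b(0) = 1, and 2·5^0 − 1 = 2 − 1 = 1.
Assume b(r) = 2·5^r − 1 for some r ≥ 0.
Then b(r+1) = 5b(r) + 4 = 5·(2·5^r − 1) + 4 = 10·5^r − 5 + 4 = 2·5^{r+1} − 1.
So the formula holds for r+1, and by induction b(n) = 2·5^n − 1 for all n ≥ 0.

b(n) = 2·5^n − 1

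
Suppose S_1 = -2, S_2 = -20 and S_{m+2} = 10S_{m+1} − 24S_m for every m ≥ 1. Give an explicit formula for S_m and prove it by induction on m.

Claim: S_m = 4^m − 6^m.

Base cases: S_1 = -2 and 4^1 − 6^1 = -2; S_2 = -20 and 4^2 − 6^2 = -20.
Assume S_j = 4^j − 6^j for all 1 ≤ j ≤ k, where k ≥ 2.
Then S_{k+1} = 10S_k − 24S_{k−1} = 10·(4^k − 6^k) − 24·(4^{k−1} − 6^{k−1}) = (10·4 − 24)4^{k−1} − (10·6 − 24)6^{k−1} = 16·4^{k−1} − 36·6^{k−1} = 4^{k+1} − 6^{k+1}.
Hence S_m = 4^m − 6^m for every m ≥ 1, by strong induction.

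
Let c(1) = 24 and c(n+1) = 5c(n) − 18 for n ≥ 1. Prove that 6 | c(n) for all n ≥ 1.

Base case: c(1) = 24 = 6·4, so 6 | c(1).
Assume 6 | c(r), so c(r) = 6t for some integer t.
Then c(r+1) = 5c(r) − 18 = 5·(6t) − 18 = 6(5t − 3), so 6 | c(r+1).
This completes the inductive step, so 6 | c(n) for all n ≥ 1.

6 | c(n)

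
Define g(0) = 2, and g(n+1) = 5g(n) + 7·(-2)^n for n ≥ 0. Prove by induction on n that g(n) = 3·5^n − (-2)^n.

Base case: g(0) = 2, and 3·5^0 − (-2)^0 = 3 − 1 = 2.
Assume g(r) = 3·5^r − (-2)^r for some r ≥ 0.
Then g(r+1) = 5g(r) + 7·(-2)^r = 5·(3·5^r − (-2)^r) + 7·(-2)^r = 3·5^{r+1} − 5·(-2)^r + 7·(-2)^r = 3·5^{r+1} + 2·(-2)^r = 3·5^{r+1} − (-2)^{r+1}.
So the formula holds for r+1, and by induction g(n) = 3·5^n − (-2)^n for all n ≥ 0.

g(n) = 3·5^n − (-2)^n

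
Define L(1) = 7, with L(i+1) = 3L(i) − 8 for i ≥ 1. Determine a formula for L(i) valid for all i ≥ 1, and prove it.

Claim: L(i) = 3^i + 4.

Base case: L(1) = 7, and 3^1 + 4 = 3 + 4 = 7.
Assume L(k) = 3^k + 4 for some k ≥ 1.
Then L(k+1) = 3L(k) − 8 = 3·(3^k + 4) − 8 = 3^{k+1} + 12 − 8 = 3^{k+1} + 4.
By induction, L(i) = 3^i + 4 for all i ≥ 1.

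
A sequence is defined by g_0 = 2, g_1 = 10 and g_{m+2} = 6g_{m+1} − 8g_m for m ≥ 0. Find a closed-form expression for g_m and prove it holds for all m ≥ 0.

Claim: g_m = 3·4^m − 2^m.

Base cases: g_0 = 2 and 3·4^0 − 2^0 = 2; g_1 = 10 and 3·4^1 − 2^1 = 10.
Assume g_j = 3·4^j − 2^j for all 0 ≤ j ≤ r, where r ≥ 1.
Then g_{r+1} = 6g_r − 8g_{r−1} = 6·(3·4^r − 2^r) − 8·(3·4^{r−1} − 2^{r−1}) = 3·(6·4 − 8)4^{r−1} − (6·2 − 8)2^{r−1} = 48·4^{r−1} − 4·2^{r−1} = 3·4^{r+1} − 2^{r+1}.
Hence g_m = 3·4^m − 2^m for every m ≥ 0, by strong induction.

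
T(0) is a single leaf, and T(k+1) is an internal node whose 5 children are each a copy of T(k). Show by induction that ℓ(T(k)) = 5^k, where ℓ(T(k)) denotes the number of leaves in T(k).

Base case: ℓ(T(0)) = 1, and 5^0 = 1.
Assume ℓ(T(r)) = 5^r.
Then ℓ(T(r+1)) = 5·ℓ(T(r)) = 5·5^r = 5^{r+1}.
By induction, ℓ(T(k)) = 5^k for all k ≥ 0.

ℓ(T(k)) = 5^k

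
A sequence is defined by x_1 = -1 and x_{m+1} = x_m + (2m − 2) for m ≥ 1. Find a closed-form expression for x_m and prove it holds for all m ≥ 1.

Claim: x_m = m^2 − 3m + 1.

Base case: x_1 = -1, and 1^2 − 3·1 + 1 = -1.
Assume x_j = j^2 − 3j + 1.
Then x_{j+1} = x_j + (2j − 2) = (j^2 − 3j + 1) + (2j − 2) = j^2 − j − 1,
and (j+1)^2 − 3·(j+1) + 1 = j^2 − j − 1.
This completes the inductive step, so x_m = m^2 − 3m + 1 for all m ≥ 1.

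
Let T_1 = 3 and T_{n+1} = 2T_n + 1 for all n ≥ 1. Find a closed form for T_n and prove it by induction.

Claim: T_n = 2^{n+1} − 1.

Base case: T_1 = 3, and 2^{1+1} − 1 = 4 − 1 = 3.
Assume T_j = 2^{j+1} − 1 for some j ≥ 1.
Then T_{j+1} = 2T_j + 1 = 2·(2^{j+1} − 1) + 1 = 2^{j+2} − 2 + 1 = 2^{j+2} − 1.
By induction, T_n = 2^{n+1} − 1 for all n ≥ 1.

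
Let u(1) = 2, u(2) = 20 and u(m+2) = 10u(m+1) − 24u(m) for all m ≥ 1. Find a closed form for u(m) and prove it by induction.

Claim: u(m) = 6^m − 4^m.

Base cases: u(1) = 2 and 6^1 − 4^1 = 2; u(2) = 20 and 6^2 − 4^2 = 20.
Assume u(j) = 6^j − 4^j for all 1 ≤ j ≤ r, where r ≥ 2.
Then u(r+1) = 10u(r) − 24u(r−1) = 10·(6^r − 4^r) − 24·(6^{r−1} − 4^{r−1}) = (10·6 − 24)6^{r−1} − (10·4 − 24)4^{r−1} = 36·6^{r−1} − 16·4^{r−1} = 6^{r+1} − 4^{r+1}.
This completes the inductive step, so u(m) = 6^m − 4^m for all m ≥ 1.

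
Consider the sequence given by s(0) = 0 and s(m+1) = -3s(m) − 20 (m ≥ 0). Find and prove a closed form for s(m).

Claim: s(m) = 5·(-3)^m − 5.

Base case: s(0) = 0, and 5·(-3)^0 − 5 = 5 − 5 = 0.
Assume s(r) = 5·(-3)^r − 5 for some r ≥ 0.
Then s(r+1) = -3s(r) − 20 = -3·(5·(-3)^r − 5) − 20 = -15·(-3)^r + 15 − 20 = 5·(-3)^{r+1} − 5.
Hence s(m) = 5·(-3)^m − 5 for every m ≥ 0, by induction.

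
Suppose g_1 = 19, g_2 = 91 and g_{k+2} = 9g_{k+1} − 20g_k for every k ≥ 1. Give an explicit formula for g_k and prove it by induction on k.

Claim: g_k = 3·5^k + 4^k.

Base cases: g_1 = 19 and 3·5^1 + 4^1 = 19; g_2 = 91 and 3·5^2 + 4^2 = 91.
Assume g_i = 3·5^i + 4^i for all 1 ≤ i ≤ j, where j ≥ 2.
Then g_{j+1} = 9g_j − 20g_{j−1} = 9·(3·5^j + 4^j) − 20·(3·5^{j−1} + 4^{j−1}) = 3·(9·5 − 20)5^{j−1} + (9·4 − 20)4^{j−1} = 75·5^{j−1} + 16·4^{j−1} = 3·5^{j+1} + 4^{j+1}.
Hence g_k = 3·5^k + 4^k for every k ≥ 1, by strong induction.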